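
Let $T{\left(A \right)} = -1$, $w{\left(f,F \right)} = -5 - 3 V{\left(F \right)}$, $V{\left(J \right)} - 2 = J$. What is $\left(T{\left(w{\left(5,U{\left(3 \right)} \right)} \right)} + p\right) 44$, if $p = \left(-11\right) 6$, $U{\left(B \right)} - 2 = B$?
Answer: $-2948$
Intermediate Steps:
$U{\left(B \right)} = 2 + B$
$V{\left(J \right)} = 2 + J$
$p = -66$
$w{\left(f,F \right)} = -11 - 3 F$ ($w{\left(f,F \right)} = -5 - 3 \left(2 + F\right) = -5 - \left(6 + 3 F\right) = -11 - 3 F$)
$\left(T{\left(w{\left(5,U{\left(3 \right)} \right)} \right)} + p\right) 44 = \left(-1 - 66\right) 44 = \left(-67\right) 44 = -2948$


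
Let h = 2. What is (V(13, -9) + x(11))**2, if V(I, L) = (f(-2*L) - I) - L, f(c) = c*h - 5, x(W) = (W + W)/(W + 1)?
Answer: 29929/36 ≈ 831.36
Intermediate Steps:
x(W) = 2*W/(1 + W) (x(W) = (2*W)/(1 + W) = 2*W/(1 + W))
f(c) = -5 + 2*c (f(c) = c*2 - 5 = 2*c - 5 = -5 + 2*c)
V(I, L) = -5 - I - 5*L (V(I, L) = ((-5 + 2*(-2*L)) - I) - L = ((-5 - 4*L) - I) - L = (-5 - I - 4*L) - L = -5 - I - 5*L)
(V(13, -9) + x(11))**2 = ((-5 - 1*13 - 5*(-9)) + 2*11/(1 + 11))**2 = ((-5 - 13 + 45) + 2*11/12)**2 = (27 + 2*11*(1/12))**2 = (27 + 11/6)**2 = (173/6)**2 = 29929/36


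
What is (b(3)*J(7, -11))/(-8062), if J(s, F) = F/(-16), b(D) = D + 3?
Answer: -33/64496 ≈ -0.00051166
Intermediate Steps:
b(D) = 3 + D
J(s, F) = -F/16 (J(s, F) = F*(-1/16) = -F/16)
(b(3)*J(7, -11))/(-8062) = ((3 + 3)*(-1/16*(-11)))/(-8062) = (6*(11/16))*(-1/8062) = (33/8)*(-1/8062) = -33/64496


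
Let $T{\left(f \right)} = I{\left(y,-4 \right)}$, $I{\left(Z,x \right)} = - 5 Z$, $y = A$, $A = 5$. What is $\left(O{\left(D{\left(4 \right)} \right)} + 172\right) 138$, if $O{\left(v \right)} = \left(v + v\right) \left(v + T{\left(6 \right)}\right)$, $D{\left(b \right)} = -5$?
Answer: $65136$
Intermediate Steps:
$y = 5$
$T{\left(f \right)} = -25$ ($T{\left(f \right)} = \left(-5\right) 5 = -25$)
$O{\left(v \right)} = 2 v \left(-25 + v\right)$ ($O{\left(v \right)} = \left(v + v\right) \left(v - 25\right) = 2 v \left(-25 + v\right)$)
$\left(O{\left(D{\left(4 \right)} \right)} + 172\right) 138 = \left(2 \left(-5\right) \left(-25 - 5\right) + 172\right) 138 = \left(2 \left(-5\right) \left(-30\right) + 172\right) 138 = \left(300 + 172\right) 138 = 472 \cdot 138 = 65136$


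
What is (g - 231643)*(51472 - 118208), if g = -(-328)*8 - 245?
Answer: 15300162304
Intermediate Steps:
g = 2379 (g = -41*(-64) - 245 = 2624 - 245 = 2379)
(g - 231643)*(51472 - 118208) = (2379 - 231643)*(51472 - 118208) = -229264*(-66736) = 15300162304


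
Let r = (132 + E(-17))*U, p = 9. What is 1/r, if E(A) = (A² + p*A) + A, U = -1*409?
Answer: -1/102659 ≈ -9.7410e-6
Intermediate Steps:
U = -409
E(A) = A² + 10*A (E(A) = (A² + 9*A) + A = A² + 10*A)
r = -102659 (r = (132 - 17*(10 - 17))*(-409) = (132 - 17*(-7))*(-409) = (132 + 119)*(-409) = 251*(-409) = -102659)
1/r = 1/(-102659) = -1/102659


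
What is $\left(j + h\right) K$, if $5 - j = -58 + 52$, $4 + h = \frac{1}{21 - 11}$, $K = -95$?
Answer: $- \frac{1349}{2} \approx -674.5$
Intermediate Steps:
$h = - \frac{39}{10}$ ($h = -4 + \frac{1}{21 - 11} = -4 + \frac{1}{10} = - \frac{39}{10} \approx -3.9$)
$j = 11$ ($j = 5 - \left(-58 + 52\right) = 5 - -6 = 5 + 6 = 11$)
$\left(j + h\right) K = \left(11 - \frac{39}{10}\right) \left(-95\right) = \frac{71}{10} \left(-95\right) = - \frac{1349}{2}$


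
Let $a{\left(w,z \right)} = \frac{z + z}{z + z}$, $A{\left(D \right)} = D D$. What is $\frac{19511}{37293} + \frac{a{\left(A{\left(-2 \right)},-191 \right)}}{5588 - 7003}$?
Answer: $\frac{27570772}{52769595} \approx 0.52247$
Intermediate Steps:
$A{\left(D \right)} = D^{2}$
$a{\left(w,z \right)} = 1$ ($a{\left(w,z \right)} = \frac{2 z}{2 z} = 2 z \frac{1}{2 z} = 1$)
$\frac{19511}{37293} + \frac{a{\left(A{\left(-2 \right)},-191 \right)}}{5588 - 7003} = \frac{19511}{37293} + 1 \frac{1}{5588 - 7003} = 19511 \cdot \frac{1}{37293} + 1 \frac{1}{5588 - 7003} = \frac{19511}{37293} + 1 \frac{1}{-1415} = \frac{19511}{37293} + 1 \left(- \frac{1}{1415}\right) = \frac{19511}{37293} - \frac{1}{1415} = \frac{27570772}{52769595}$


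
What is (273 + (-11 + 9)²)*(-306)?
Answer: -84762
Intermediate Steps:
(273 + (-11 + 9)²)*(-306) = (273 + (-2)²)*(-306) = (273 + 4)*(-306) = 277*(-306) = -84762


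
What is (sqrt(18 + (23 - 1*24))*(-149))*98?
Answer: -14602*sqrt(17) ≈ -60206.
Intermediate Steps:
(sqrt(18 + (23 - 1*24))*(-149))*98 = (sqrt(18 + (23 - 24))*(-149))*98 = (sqrt(18 - 1)*(-149))*98 = (sqrt(17)*(-149))*98 = -149*sqrt(17)*98 = -14602*sqrt(17)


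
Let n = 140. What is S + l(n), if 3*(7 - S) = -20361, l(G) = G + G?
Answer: 7074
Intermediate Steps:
l(G) = 2*G
S = 6794 (S = 7 - 1/3*(-20361) = 7 + 6787 = 6794)
S + l(n) = 6794 + 2*140 = 6794 + 280 = 7074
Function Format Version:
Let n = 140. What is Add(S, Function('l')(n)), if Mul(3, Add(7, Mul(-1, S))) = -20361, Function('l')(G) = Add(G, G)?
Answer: 7074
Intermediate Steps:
Function('l')(G) = Mul(2, G)
S = 6794 (S = Add(7, Mul(Rational(-1, 3), -20361)) = Add(7, 6787) = 6794)
Add(S, Function('l')(n)) = Add(6794, Mul(2, 140)) = Add(6794, 280) = 7074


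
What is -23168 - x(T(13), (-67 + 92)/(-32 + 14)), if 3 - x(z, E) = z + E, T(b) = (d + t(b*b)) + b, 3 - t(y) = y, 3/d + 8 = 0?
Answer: -1679455/72 ≈ -23326.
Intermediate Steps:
d = -3/8 (d = 3/(-8 + 0) = 3/(-8) = 3*(-1/8) = -3/8 ≈ -0.37500)
t(y) = 3 - y
T(b) = 21/8 + b - b**2 (T(b) = (-3/8 + (3 - b*b)) + b = (-3/8 + (3 - b**2)) + b = (21/8 - b**2) + b = 21/8 + b - b**2)
x(z, E) = 3 - E - z (x(z, E) = 3 - (z + E) = 3 - (E + z) = 3 + (-E - z) = 3 - E - z)
-23168 - x(T(13), (-67 + 92)/(-32 + 14)) = -23168 - (3 - (-67 + 92)/(-32 + 14) - (21/8 + 13 - 1*13**2)) = -23168 - (3 - 25/(-18) - (21/8 + 13 - 1*169)) = -23168 - (3 - 25*(-1)/18 - (21/8 + 13 - 169)) = -23168 - (3 - 1*(-25/18) - 1*(-1227/8)) = -23168 - (3 + 25/18 + 1227/8) = -23168 - 1*11359/72 = -23168 - 11359/72 = -1679455/72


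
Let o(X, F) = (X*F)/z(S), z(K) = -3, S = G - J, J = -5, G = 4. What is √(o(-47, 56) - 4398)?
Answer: I*√31686/3 ≈ 59.335*I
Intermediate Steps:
S = 9 (S = 4 - 1*(-5) = 4 + 5 = 9)
o(X, F) = -F*X/3 (o(X, F) = (X*F)/(-3) = (F*X)*(-⅓) = -F*X/3)
√(o(-47, 56) - 4398) = √(-⅓*56*(-47) - 4398) = √(2632/3 - 4398) = √(-10562/3) = I*√31686/3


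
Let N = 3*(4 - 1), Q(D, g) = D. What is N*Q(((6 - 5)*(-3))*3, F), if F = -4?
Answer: -81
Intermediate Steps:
N = 9 (N = 3*3 = 9)
N*Q(((6 - 5)*(-3))*3, F) = 9*(((6 - 5)*(-3))*3) = 9*((1*(-3))*3) = 9*(-3*3) = 9*(-9) = -81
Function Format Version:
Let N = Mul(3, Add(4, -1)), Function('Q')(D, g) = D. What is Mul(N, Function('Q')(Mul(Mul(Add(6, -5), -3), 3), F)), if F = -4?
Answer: -81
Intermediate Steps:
N = 9 (N = Mul(3, 3) = 9)
Mul(N, Function('Q')(Mul(Mul(Add(6, -5), -3), 3), F)) = Mul(9, Mul(Mul(Add(6, -5), -3), 3)) = Mul(9, Mul(Mul(1, -3), 3)) = Mul(9, Mul(-3, 3)) = Mul(9, -9) = -81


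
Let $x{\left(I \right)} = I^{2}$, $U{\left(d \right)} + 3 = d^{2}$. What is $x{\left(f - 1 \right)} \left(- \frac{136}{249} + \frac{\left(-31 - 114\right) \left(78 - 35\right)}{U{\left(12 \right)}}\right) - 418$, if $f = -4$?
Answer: $- \frac{17989279}{11703} \approx -1537.2$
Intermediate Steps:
$U{\left(d \right)} = -3 + d^{2}$
$x{\left(f - 1 \right)} \left(- \frac{136}{249} + \frac{\left(-31 - 114\right) \left(78 - 35\right)}{U{\left(12 \right)}}\right) - 418 = \left(-4 - 1\right)^{2} \left(- \frac{136}{249} + \frac{\left(-31 - 114\right) \left(78 - 35\right)}{-3 + 12^{2}}\right) - 418 = \left(-5\right)^{2} \left(\left(-136\right) \frac{1}{249} + \frac{\left(-145\right) 43}{-3 + 144}\right) - 418 = 25 \left(- \frac{136}{249} - \frac{6235}{141}\right) - 418 = 25 \left(- \frac{523897}{11703}\right) - 418 = - \frac{13097425}{11703} - 418 = - \frac{17989279}{11703}$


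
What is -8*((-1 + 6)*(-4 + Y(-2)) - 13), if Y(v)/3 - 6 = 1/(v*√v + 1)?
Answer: -1408/3 - 80*I*√2/3 ≈ -469.33 - 37.712*I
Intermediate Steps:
Y(v) = 18 + 3/(1 + v^(3/2)) (Y(v) = 18 + 3/(v*√v + 1) = 18 + 3/(v^(3/2) + 1) = 18 + 3/(1 + v^(3/2)))
-8*((-1 + 6)*(-4 + Y(-2)) - 13) = -8*((-1 + 6)*(-4 + 3*(7 + 6*(-2)^(3/2))/(1 + (-2)^(3/2))) - 13) = -8*(5*(-4 + 3*(7 + 6*(-2*I*√2))/(1 - 2*I*√2)) - 13) = -8*(5*(-4 + 3*(7 - 12*I*√2)/(1 - 2*I*√2)) - 13) = -8*((-20 + 15*(7 - 12*I*√2)/(1 - 2*I*√2)) - 13) = -8*(-33 + 15*(7 - 12*I*√2)/(1 - 2*I*√2)) = 264 - 120*(7 - 12*I*√2)/(1 - 2*I*√2)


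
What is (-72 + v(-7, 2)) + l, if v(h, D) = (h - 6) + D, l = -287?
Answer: -370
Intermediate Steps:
v(h, D) = -6 + D + h (v(h, D) = (-6 + h) + D = -6 + D + h)
(-72 + v(-7, 2)) + l = (-72 + (-6 + 2 - 7)) - 287 = (-72 - 11) - 287 = -83 - 287 = -370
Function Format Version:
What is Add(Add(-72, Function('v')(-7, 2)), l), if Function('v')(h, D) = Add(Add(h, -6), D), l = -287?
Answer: -370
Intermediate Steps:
Function('v')(h, D) = Add(-6, D, h) (Function('v')(h, D) = Add(Add(-6, h), D) = Add(-6, D, h))
Add(Add(-72, Function('v')(-7, 2)), l) = Add(Add(-72, Add(-6, 2, -7)), -287) = Add(Add(-72, -11), -287) = Add(-83, -287) = -370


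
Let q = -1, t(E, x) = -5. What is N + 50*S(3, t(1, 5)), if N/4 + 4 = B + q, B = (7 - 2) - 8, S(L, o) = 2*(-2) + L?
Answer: -82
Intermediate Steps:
S(L, o) = -4 + L
B = -3 (B = 5 - 8 = -3)
N = -32 (N = -16 + 4*(-3 - 1) = -16 + 4*(-4) = -16 - 16 = -32)
N + 50*S(3, t(1, 5)) = -32 + 50*(-4 + 3) = -32 + 50*(-1) = -32 - 50 = -82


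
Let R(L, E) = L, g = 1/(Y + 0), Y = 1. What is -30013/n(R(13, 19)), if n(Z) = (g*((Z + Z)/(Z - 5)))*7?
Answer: -120052/91 ≈ -1319.3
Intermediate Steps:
g = 1 (g = 1/(1 + 0) = 1/1 = 1)
n(Z) = 14*Z/(-5 + Z) (n(Z) = (1*((Z + Z)/(Z - 5)))*7 = (1*((2*Z)/(-5 + Z)))*7 = (1*(2*Z/(-5 + Z)))*7 = (2*Z/(-5 + Z))*7 = 14*Z/(-5 + Z))
-30013/n(R(13, 19)) = -30013/(14*13/(-5 + 13)) = -30013/(14*13/8) = -30013/(14*13*(1/8)) = -30013/91/4 = -30013*4/91 = -120052/91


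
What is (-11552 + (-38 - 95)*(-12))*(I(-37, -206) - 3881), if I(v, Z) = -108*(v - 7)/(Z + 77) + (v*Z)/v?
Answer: 1765447700/43 ≈ 4.1057e+7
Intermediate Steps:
I(v, Z) = Z - 108*(-7 + v)/(77 + Z) (I(v, Z) = -108*(-7 + v)/(77 + Z) + (Z*v)/v = -108*(-7 + v)/(77 + Z) + Z = Z - 108*(-7 + v)/(77 + Z))
(-11552 + (-38 - 95)*(-12))*(I(-37, -206) - 3881) = (-11552 + (-38 - 95)*(-12))*((756 + (-206)**2 - 108*(-37) + 77*(-206))/(77 - 206) - 3881) = (-11552 - 133*(-12))*((756 + 42436 + 3996 - 15862)/(-129) - 3881) = (-11552 + 1596)*(-1/129*31326 - 3881) = -9956*(-10442/43 - 3881) = -9956*(-177325/43) = 1765447700/43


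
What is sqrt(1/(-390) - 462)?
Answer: I*sqrt(70270590)/390 ≈ 21.494*I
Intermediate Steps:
sqrt(1/(-390) - 462) = sqrt(-1/390 - 462) = sqrt(-180181/390) = I*sqrt(70270590)/390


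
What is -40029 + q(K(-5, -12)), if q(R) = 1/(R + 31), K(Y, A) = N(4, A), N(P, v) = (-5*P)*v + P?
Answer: -11007974/275 ≈ -40029.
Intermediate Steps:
N(P, v) = P - 5*P*v (N(P, v) = -5*P*v + P = P - 5*P*v)
K(Y, A) = 4 - 20*A (K(Y, A) = 4*(1 - 5*A) = 4 - 20*A)
q(R) = 1/(31 + R)
-40029 + q(K(-5, -12)) = -40029 + 1/(31 + (4 - 20*(-12))) = -40029 + 1/(31 + (4 + 240)) = -40029 + 1/(31 + 244) = -40029 + 1/275 = -11007974/275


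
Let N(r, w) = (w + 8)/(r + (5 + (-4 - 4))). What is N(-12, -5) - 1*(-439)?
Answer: 2194/5 ≈ 438.80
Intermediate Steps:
N(r, w) = (8 + w)/(-3 + r) (N(r, w) = (8 + w)/(r + (5 - 8)) = (8 + w)/(r - 3) = (8 + w)/(-3 + r))
N(-12, -5) - 1*(-439) = (8 - 5)/(-3 - 12) - 1*(-439) = 3/(-15) + 439 = -1/15*3 + 439 = -⅕ + 439 = 2194/5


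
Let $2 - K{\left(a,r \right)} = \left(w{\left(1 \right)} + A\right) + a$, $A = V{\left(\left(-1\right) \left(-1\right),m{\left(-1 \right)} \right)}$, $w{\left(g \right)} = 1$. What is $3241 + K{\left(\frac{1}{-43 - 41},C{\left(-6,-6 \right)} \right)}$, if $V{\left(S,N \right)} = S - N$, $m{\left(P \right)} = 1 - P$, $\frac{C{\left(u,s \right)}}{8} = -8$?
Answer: $\frac{272413}{84} \approx 3243.0$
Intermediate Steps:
$C{\left(u,s \right)} = -64$ ($C{\left(u,s \right)} = 8 \left(-8\right) = -64$)
$A = -1$ ($A = \left(-1\right) \left(-1\right) - \left(1 - -1\right) = 1 - \left(1 + 1\right) = 1 - 2 = -1$)
$K{\left(a,r \right)} = 2 - a$ ($K{\left(a,r \right)} = 2 - \left(\left(1 - 1\right) + a\right) = 2 - \left(0 + a\right) = 2 - a$)
$3241 + K{\left(\frac{1}{-43 - 41},C{\left(-6,-6 \right)} \right)} = 3241 + \left(2 - \frac{1}{-43 - 41}\right) = 3241 + \left(2 - \frac{1}{-84}\right) = 3241 + \left(2 - - \frac{1}{84}\right) = 3241 + \left(2 + \frac{1}{84}\right) = 3241 + \frac{169}{84} = \frac{272413}{84}$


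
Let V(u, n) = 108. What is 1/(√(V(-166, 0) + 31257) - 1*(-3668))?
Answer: 3668/13422859 - 3*√3485/13422859 ≈ 0.00026007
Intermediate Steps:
1/(√(V(-166, 0) + 31257) - 1*(-3668)) = 1/(√(108 + 31257) - 1*(-3668)) = 1/(√31365 + 3668) = 1/(3*√3485 + 3668) = 1/(3668 + 3*√3485)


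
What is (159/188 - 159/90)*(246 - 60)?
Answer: -80507/470 ≈ -171.29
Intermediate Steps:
(159/188 - 159/90)*(246 - 60) = (159*(1/188) - 159*1/90)*186 = (159/188 - 53/30)*186 = -2597/2820*186 = -80507/470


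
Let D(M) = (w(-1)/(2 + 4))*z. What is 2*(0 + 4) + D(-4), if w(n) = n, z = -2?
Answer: 25/3 ≈ 8.3333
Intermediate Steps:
D(M) = ⅓ (D(M) = -1/(2 + 4)*(-2) = -1/6*(-2) = -1*⅙*(-2) = -⅙*(-2) = ⅓)
2*(0 + 4) + D(-4) = 2*(0 + 4) + ⅓ = 2*4 + ⅓ = 8 + ⅓ = 25/3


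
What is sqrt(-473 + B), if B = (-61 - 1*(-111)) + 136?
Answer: I*sqrt(287) ≈ 16.941*I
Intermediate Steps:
B = 186 (B = (-61 + 111) + 136 = 50 + 136 = 186)
sqrt(-473 + B) = sqrt(-473 + 186) = sqrt(-287) = I*sqrt(287)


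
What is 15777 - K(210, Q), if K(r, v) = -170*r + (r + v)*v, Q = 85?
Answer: 26402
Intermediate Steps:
K(r, v) = -170*r + v*(r + v)
15777 - K(210, Q) = 15777 - (85**2 - 170*210 + 210*85) = 15777 - (7225 - 35700 + 17850) = 15777 - 1*(-10625) = 15777 + 10625 = 26402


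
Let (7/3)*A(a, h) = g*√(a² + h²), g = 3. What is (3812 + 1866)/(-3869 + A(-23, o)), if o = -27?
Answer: -1076440918/733386991 - 357714*√1258/733386991 ≈ -1.4851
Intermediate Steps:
A(a, h) = 9*√(a² + h²)/7 (A(a, h) = 3*(3*√(a² + h²))/7 = 9*√(a² + h²)/7)
(3812 + 1866)/(-3869 + A(-23, o)) = (3812 + 1866)/(-3869 + 9*√((-23)² + (-27)²)/7) = 5678/(-3869 + 9*√(529 + 729)/7) = 5678/(-3869 + 9*√1258/7)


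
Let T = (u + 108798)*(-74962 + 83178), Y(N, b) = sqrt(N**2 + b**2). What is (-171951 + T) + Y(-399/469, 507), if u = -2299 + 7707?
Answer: 938144545 + 3*sqrt(128210690)/67 ≈ 9.3814e+8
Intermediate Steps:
u = 5408
T = 938316496 (T = (5408 + 108798)*(-74962 + 83178) = 114206*8216 = 938316496)
(-171951 + T) + Y(-399/469, 507) = (-171951 + 938316496) + sqrt((-399/469)**2 + 507**2) = 938144545 + sqrt((-399*1/469)**2 + 257049) = 938144545 + sqrt((-57/67)**2 + 257049) = 938144545 + sqrt(3249/4489 + 257049) = 938144545 + sqrt(1153896210/4489) = 938144545 + 3*sqrt(128210690)/67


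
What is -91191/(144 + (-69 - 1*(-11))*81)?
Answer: 30397/1518 ≈ 20.024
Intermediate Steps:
-91191/(144 + (-69 - 1*(-11))*81) = -91191/(144 + (-69 + 11)*81) = -91191/(144 - 58*81) = -91191/(144 - 4698) = -91191/(-4554) = -91191*(-1/4554) = 30397/1518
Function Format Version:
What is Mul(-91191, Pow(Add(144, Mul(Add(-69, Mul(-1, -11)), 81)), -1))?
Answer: Rational(30397, 1518) ≈ 20.024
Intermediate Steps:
Mul(-91191, Pow(Add(144, Mul(Add(-69, Mul(-1, -11)), 81)), -1)) = Mul(-91191, Pow(Add(144, Mul(Add(-69, 11), 81)), -1)) = Mul(-91191, Pow(Add(144, Mul(-58, 81)), -1)) = Mul(-91191, Pow(Add(144, -4698), -1)) = Mul(-91191, Pow(-4554, -1)) = Mul(-91191, Rational(-1, 4554)) = Rational(30397, 1518)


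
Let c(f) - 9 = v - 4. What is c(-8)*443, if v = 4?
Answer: 3987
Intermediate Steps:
c(f) = 9 (c(f) = 9 + (4 - 4) = 9 + 0 = 9)
c(-8)*443 = 9*443 = 3987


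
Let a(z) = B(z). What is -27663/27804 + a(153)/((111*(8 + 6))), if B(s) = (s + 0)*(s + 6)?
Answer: 5026981/342916 ≈ 14.660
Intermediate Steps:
B(s) = s*(6 + s)
a(z) = z*(6 + z)
-27663/27804 + a(153)/((111*(8 + 6))) = -27663/27804 + (153*(6 + 153))/((111*(8 + 6))) = -27663*1/27804 + (153*159)/((111*14)) = -9221/9268 + 24327/1554 = -9221/9268 + 24327*(1/1554) = -9221/9268 + 8109/518 = 5026981/342916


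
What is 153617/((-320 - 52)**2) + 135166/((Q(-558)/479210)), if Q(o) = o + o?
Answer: -892426589447/15376 ≈ -5.8040e+7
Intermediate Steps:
Q(o) = 2*o
153617/((-320 - 52)**2) + 135166/((Q(-558)/479210)) = 153617/((-320 - 52)**2) + 135166/(((2*(-558))/479210)) = 153617/((-372)**2) + 135166/((-1116*1/479210)) = 153617/138384 + 135166/(-558/239605) = 153617*(1/138384) + 135166*(-239605/558) = 153617/138384 - 16193224715/279 = -892426589447/15376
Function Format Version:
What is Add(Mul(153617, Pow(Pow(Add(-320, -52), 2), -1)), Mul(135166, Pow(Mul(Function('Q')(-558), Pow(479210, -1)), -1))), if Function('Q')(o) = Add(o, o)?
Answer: Rational(-892426589447, 15376) ≈ -5.8040e+7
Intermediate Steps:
Function('Q')(o) = Mul(2, o)
Add(Mul(153617, Pow(Pow(Add(-320, -52), 2), -1)), Mul(135166, Pow(Mul(Function('Q')(-558), Pow(479210, -1)), -1))) = Add(Mul(153617, Pow(Pow(Add(-320, -52), 2), -1)), Mul(135166, Pow(Mul(Mul(2, -558), Pow(479210, -1)), -1))) = Add(Mul(153617, Pow(Pow(-372, 2), -1)), Mul(135166, Pow(Mul(-1116, Rational(1, 479210)), -1))) = Add(Mul(153617, Pow(138384, -1)), Mul(135166, Pow(Rational(-558, 239605), -1))) = Add(Mul(153617, Rational(1, 138384)), Mul(135166, Rational(-239605, 558))) = Add(Rational(153617, 138384), Rational(-16193224715, 279)) = Rational(-892426589447, 15376)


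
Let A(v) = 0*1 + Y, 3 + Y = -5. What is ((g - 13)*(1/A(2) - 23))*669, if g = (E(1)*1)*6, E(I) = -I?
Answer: 2351535/8 ≈ 2.9394e+5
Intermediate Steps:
Y = -8 (Y = -3 - 5 = -8)
A(v) = -8 (A(v) = 0*1 - 8 = 0 - 8 = -8)
g = -6 (g = (-1*1*1)*6 = -1*1*6 = -1*6 = -6)
((g - 13)*(1/A(2) - 23))*669 = ((-6 - 13)*(1/(-8) - 23))*669 = -19*(-1/8 - 23)*669 = -19*(-185/8)*669 = (3515/8)*669 = 2351535/8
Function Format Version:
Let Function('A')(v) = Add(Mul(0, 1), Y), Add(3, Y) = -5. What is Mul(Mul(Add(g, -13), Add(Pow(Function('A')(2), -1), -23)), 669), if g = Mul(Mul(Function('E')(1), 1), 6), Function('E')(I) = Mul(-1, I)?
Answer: Rational(2351535, 8) ≈ 2.9394e+5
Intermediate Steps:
Y = -8 (Y = Add(-3, -5) = -8)
Function('A')(v) = -8 (Function('A')(v) = Add(Mul(0, 1), -8) = Add(0, -8) = -8)
g = -6 (g = Mul(Mul(Mul(-1, 1), 1), 6) = Mul(Mul(-1, 1), 6) = Mul(-1, 6) = -6)
Mul(Mul(Add(g, -13), Add(Pow(Function('A')(2), -1), -23)), 669) = Mul(Mul(Add(-6, -13), Add(Pow(-8, -1), -23)), 669) = Mul(Mul(-19, Add(Rational(-1, 8), -23)), 669) = Mul(Mul(-19, Rational(-185, 8)), 669) = Mul(Rational(3515, 8), 669) = Rational(2351535, 8)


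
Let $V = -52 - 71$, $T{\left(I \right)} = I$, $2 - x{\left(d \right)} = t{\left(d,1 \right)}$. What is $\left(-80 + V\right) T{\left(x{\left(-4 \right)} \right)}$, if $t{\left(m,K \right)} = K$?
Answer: $-203$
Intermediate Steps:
$x{\left(d \right)} = 1$ ($x{\left(d \right)} = 2 - 1 = 1$)
$V = -123$ ($V = -52 - 71 = -123$)
$\left(-80 + V\right) T{\left(x{\left(-4 \right)} \right)} = \left(-80 - 123\right) 1 = \left(-203\right) 1 = -203$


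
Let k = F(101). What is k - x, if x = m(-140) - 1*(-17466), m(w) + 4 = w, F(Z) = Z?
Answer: -17221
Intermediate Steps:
m(w) = -4 + w
k = 101
x = 17322 (x = (-4 - 140) - 1*(-17466) = -144 + 17466 = 17322)
k - x = 101 - 1*17322 = 101 - 17322 = -17221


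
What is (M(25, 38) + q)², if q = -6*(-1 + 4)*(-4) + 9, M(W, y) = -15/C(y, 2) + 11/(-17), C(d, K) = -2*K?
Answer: 32706961/4624 ≈ 7073.3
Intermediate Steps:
M(W, y) = 211/68 (M(W, y) = -15/((-2*2)) + 11/(-17) = -15/(-4) + 11*(-1/17) = -15*(-¼) - 11/17 = 15/4 - 11/17 = 211/68)
q = 81 (q = -18*(-4) + 9 = -6*(-12) + 9 = 72 + 9 = 81)
(M(25, 38) + q)² = (211/68 + 81)² = (5719/68)² = 32706961/4624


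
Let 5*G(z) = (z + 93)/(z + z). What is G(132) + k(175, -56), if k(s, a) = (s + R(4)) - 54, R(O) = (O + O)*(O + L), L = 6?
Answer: 17703/88 ≈ 201.17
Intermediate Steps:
R(O) = 2*O*(6 + O) (R(O) = (O + O)*(O + 6) = (2*O)*(6 + O) = 2*O*(6 + O))
G(z) = (93 + z)/(10*z) (G(z) = ((z + 93)/(z + z))/5 = ((93 + z)/((2*z)))/5 = ((93 + z)*(1/(2*z)))/5 = ((93 + z)/(2*z))/5 = (93 + z)/(10*z))
k(s, a) = 26 + s (k(s, a) = (s + 2*4*(6 + 4)) - 54 = (s + 2*4*10) - 54 = (s + 80) - 54 = (80 + s) - 54 = 26 + s)
G(132) + k(175, -56) = (⅒)*(93 + 132)/132 + (26 + 175) = (⅒)*(1/132)*225 + 201 = 15/88 + 201 = 17703/88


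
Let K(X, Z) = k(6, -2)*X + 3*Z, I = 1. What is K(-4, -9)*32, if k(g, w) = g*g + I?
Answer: -5600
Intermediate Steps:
k(g, w) = 1 + g² (k(g, w) = g*g + 1 = g² + 1 = 1 + g²)
K(X, Z) = 3*Z + 37*X (K(X, Z) = (1 + 6²)*X + 3*Z = (1 + 36)*X + 3*Z = 37*X + 3*Z = 3*Z + 37*X)
K(-4, -9)*32 = (3*(-9) + 37*(-4))*32 = (-27 - 148)*32 = -175*32 = -5600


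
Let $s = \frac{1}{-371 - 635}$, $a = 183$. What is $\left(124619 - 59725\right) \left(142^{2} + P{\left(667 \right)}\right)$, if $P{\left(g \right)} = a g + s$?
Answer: $\frac{4642463190003}{503} \approx 9.2295 \cdot 10^{9}$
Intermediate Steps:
$s = - \frac{1}{1006}$ ($s = \frac{1}{-1006} = - \frac{1}{1006} \approx -0.00099404$)
$P{\left(g \right)} = - \frac{1}{1006} + 183 g$ ($P{\left(g \right)} = 183 g - \frac{1}{1006} = - \frac{1}{1006} + 183 g$)
$\left(124619 - 59725\right) \left(142^{2} + P{\left(667 \right)}\right) = \left(124619 - 59725\right) \left(142^{2} + \left(- \frac{1}{1006} + 183 \cdot 667\right)\right) = 64894 \left(20164 + \left(- \frac{1}{1006} + 122061\right)\right) = 64894 \left(20164 + \frac{122793365}{1006}\right) = 64894 \cdot \frac{143078349}{1006} = \frac{4642463190003}{503}$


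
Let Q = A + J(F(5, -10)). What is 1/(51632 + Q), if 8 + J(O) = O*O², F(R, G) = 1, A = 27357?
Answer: 1/78982 ≈ 1.2661e-5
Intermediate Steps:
J(O) = -8 + O³ (J(O) = -8 + O*O² = -8 + O³)
Q = 27350 (Q = 27357 + (-8 + 1³) = 27357 + (-8 + 1) = 27357 - 7 = 27350)
1/(51632 + Q) = 1/(51632 + 27350) = 1/78982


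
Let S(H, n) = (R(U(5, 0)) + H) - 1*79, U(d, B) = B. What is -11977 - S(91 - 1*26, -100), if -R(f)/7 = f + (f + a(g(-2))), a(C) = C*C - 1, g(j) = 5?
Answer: -11795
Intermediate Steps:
a(C) = -1 + C**2 (a(C) = C**2 - 1 = -1 + C**2)
R(f) = -168 - 14*f (R(f) = -7*(f + (f + (-1 + 5**2))) = -7*(f + (f + (-1 + 25))) = -7*(f + (f + 24)) = -7*(f + (24 + f)) = -7*(24 + 2*f) = -168 - 14*f)
S(H, n) = -247 + H (S(H, n) = ((-168 - 14*0) + H) - 1*79 = ((-168 + 0) + H) - 79 = (-168 + H) - 79 = -247 + H)
-11977 - S(91 - 1*26, -100) = -11977 - (-247 + (91 - 1*26)) = -11977 - (-247 + (91 - 26)) = -11977 - (-247 + 65) = -11977 - 1*(-182) = -11977 + 182 = -11795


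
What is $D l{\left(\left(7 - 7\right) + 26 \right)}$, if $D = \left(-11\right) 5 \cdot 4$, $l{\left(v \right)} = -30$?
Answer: $6600$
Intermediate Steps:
$D = -220$ ($D = \left(-55\right) 4 = -220$)
$D l{\left(\left(7 - 7\right) + 26 \right)} = \left(-220\right) \left(-30\right) = 6600$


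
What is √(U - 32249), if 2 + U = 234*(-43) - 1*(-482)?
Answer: I*√41831 ≈ 204.53*I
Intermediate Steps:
U = -9582 (U = -2 + (234*(-43) - 1*(-482)) = -2 + (-10062 + 482) = -2 - 9580 = -9582)
√(U - 32249) = √(-9582 - 32249) = √(-41831) = I*√41831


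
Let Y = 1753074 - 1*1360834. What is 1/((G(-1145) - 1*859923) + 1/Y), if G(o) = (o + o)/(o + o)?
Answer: -392240/337295805279 ≈ -1.1629e-6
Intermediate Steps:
Y = 392240 (Y = 1753074 - 1360834 = 392240)
G(o) = 1 (G(o) = (2*o)/((2*o)) = (2*o)*(1/(2*o)) = 1)
1/((G(-1145) - 1*859923) + 1/Y) = 1/((1 - 1*859923) + 1/392240) = 1/((1 - 859923) + 1/392240) = 1/(-859922 + 1/392240) = 1/(-337295805279/392240) = -392240/337295805279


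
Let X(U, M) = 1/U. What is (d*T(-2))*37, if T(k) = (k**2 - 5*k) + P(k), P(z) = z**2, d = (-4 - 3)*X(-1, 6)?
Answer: 4662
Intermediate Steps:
d = 7 (d = (-4 - 3)/(-1) = -7*(-1) = 7)
T(k) = -5*k + 2*k**2 (T(k) = (k**2 - 5*k) + k**2 = -5*k + 2*k**2)
(d*T(-2))*37 = (7*(-2*(-5 + 2*(-2))))*37 = (7*(-2*(-5 - 4)))*37 = (7*(-2*(-9)))*37 = (7*18)*37 = 126*37 = 4662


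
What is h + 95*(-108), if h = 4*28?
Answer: -10148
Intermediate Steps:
h = 112
h + 95*(-108) = 112 + 95*(-108) = 112 - 10260 = -10148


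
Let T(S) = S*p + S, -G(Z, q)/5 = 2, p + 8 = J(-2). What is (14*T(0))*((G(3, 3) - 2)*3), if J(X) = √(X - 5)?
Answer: 0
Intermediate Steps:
J(X) = √(-5 + X)
p = -8 + I*√7 (p = -8 + √(-5 - 2) = -8 + √(-7) = -8 + I*√7 ≈ -8.0 + 2.6458*I)
G(Z, q) = -10 (G(Z, q) = -5*2 = -10)
T(S) = S + S*(-8 + I*√7) (T(S) = S*(-8 + I*√7) + S = S + S*(-8 + I*√7))
(14*T(0))*((G(3, 3) - 2)*3) = (14*(0*(-7 + I*√7)))*((-10 - 2)*3) = (14*0)*(-12*3) = 0*(-36) = 0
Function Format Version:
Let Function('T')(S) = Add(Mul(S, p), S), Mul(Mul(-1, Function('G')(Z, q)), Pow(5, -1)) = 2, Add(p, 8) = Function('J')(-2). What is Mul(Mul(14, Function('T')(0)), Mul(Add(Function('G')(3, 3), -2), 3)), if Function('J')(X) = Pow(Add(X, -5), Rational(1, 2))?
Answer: 0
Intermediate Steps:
Function('J')(X) = Pow(Add(-5, X), Rational(1, 2))
p = Add(-8, Mul(I, Pow(7, Rational(1, 2)))) (p = Add(-8, Pow(Add(-5, -2), Rational(1, 2))) = Add(-8, Pow(-7, Rational(1, 2))) = Add(-8, Mul(I, Pow(7, Rational(1, 2)))) ≈ Add(-8.0000, Mul(2.6458, I)))
Function('G')(Z, q) = -10 (Function('G')(Z, q) = Mul(-5, 2) = -10)
Function('T')(S) = Add(S, Mul(S, Add(-8, Mul(I, Pow(7, Rational(1, 2)))))) (Function('T')(S) = Add(Mul(S, Add(-8, Mul(I, Pow(7, Rational(1, 2))))), S) = Add(S, Mul(S, Add(-8, Mul(I, Pow(7, Rational(1, 2)))))))
Mul(Mul(14, Function('T')(0)), Mul(Add(Function('G')(3, 3), -2), 3)) = Mul(Mul(14, Mul(0, Add(-7, Mul(I, Pow(7, Rational(1, 2)))))), Mul(Add(-10, -2), 3)) = Mul(Mul(14, 0), Mul(-12, 3)) = Mul(0, -36) = 0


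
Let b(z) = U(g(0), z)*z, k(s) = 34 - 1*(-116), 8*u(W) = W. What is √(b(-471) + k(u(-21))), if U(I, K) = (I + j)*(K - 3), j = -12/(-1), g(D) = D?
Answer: √2679198 ≈ 1636.8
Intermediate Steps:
u(W) = W/8
k(s) = 150 (k(s) = 34 + 116 = 150)
j = 12 (j = -12*(-1) = 12)
U(I, K) = (-3 + K)*(12 + I) (U(I, K) = (I + 12)*(K - 3) = (12 + I)*(-3 + K) = (-3 + K)*(12 + I))
b(z) = z*(-36 + 12*z) (b(z) = (-36 - 3*0 + 12*z + 0*z)*z = (-36 + 0 + 12*z + 0)*z = (-36 + 12*z)*z = z*(-36 + 12*z))
√(b(-471) + k(u(-21))) = √(12*(-471)*(-3 - 471) + 150) = √(12*(-471)*(-474) + 150) = √(2679048 + 150) = √2679198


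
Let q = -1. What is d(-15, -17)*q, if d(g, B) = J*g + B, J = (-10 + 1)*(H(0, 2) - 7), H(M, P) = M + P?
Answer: 692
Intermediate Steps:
J = 45 (J = (-10 + 1)*((0 + 2) - 7) = -9*(2 - 7) = -9*(-5) = 45)
d(g, B) = B + 45*g (d(g, B) = 45*g + B = B + 45*g)
d(-15, -17)*q = (-17 + 45*(-15))*(-1) = (-17 - 675)*(-1) = -692*(-1) = 692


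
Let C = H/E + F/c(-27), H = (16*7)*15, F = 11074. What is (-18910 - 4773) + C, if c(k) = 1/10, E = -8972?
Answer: 195268431/2243 ≈ 87057.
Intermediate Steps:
H = 1680 (H = 112*15 = 1680)
c(k) = ⅒
C = 248389400/2243 (C = 1680/(-8972) + 11074/(⅒) = 1680*(-1/8972) + 11074*10 = -420/2243 + 110740 = 248389400/2243 ≈ 1.1074e+5)
(-18910 - 4773) + C = (-18910 - 4773) + 248389400/2243 = -23683 + 248389400/2243 = 195268431/2243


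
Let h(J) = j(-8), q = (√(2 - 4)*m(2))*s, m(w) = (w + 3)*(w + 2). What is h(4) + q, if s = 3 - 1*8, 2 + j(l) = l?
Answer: -10 - 100*I*√2 ≈ -10.0 - 141.42*I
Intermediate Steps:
m(w) = (2 + w)*(3 + w) (m(w) = (3 + w)*(2 + w) = (2 + w)*(3 + w))
j(l) = -2 + l
s = -5 (s = 3 - 8 = -5)
q = -100*I*√2 (q = (√(2 - 4)*(6 + 2² + 5*2))*(-5) = (√(-2)*(6 + 4 + 10))*(-5) = ((I*√2)*20)*(-5) = (20*I*√2)*(-5) = -100*I*√2 ≈ -141.42*I)
h(J) = -10 (h(J) = -2 - 8 = -10)
h(4) + q = -10 - 100*I*√2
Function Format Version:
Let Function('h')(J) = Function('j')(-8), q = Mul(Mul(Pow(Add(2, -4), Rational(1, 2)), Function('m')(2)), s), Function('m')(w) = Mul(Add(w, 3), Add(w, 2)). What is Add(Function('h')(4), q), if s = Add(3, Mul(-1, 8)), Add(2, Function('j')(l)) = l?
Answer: Add(-10, Mul(-100, I, Pow(2, Rational(1, 2)))) ≈ Add(-10.000, Mul(-141.42, I))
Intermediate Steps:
Function('m')(w) = Mul(Add(2, w), Add(3, w)) (Function('m')(w) = Mul(Add(3, w), Add(2, w)) = Mul(Add(2, w), Add(3, w)))
Function('j')(l) = Add(-2, l)
s = -5 (s = Add(3, -8) = -5)
q = Mul(-100, I, Pow(2, Rational(1, 2))) (q = Mul(Mul(Pow(Add(2, -4), Rational(1, 2)), Add(6, Pow(2, 2), Mul(5, 2))), -5) = Mul(Mul(Pow(-2, Rational(1, 2)), Add(6, 4, 10)), -5) = Mul(Mul(Mul(I, Pow(2, Rational(1, 2))), 20), -5) = Mul(Mul(20, I, Pow(2, Rational(1, 2))), -5) = Mul(-100, I, Pow(2, Rational(1, 2))) ≈ Mul(-141.42, I))
Function('h')(J) = -10 (Function('h')(J) = Add(-2, -8) = -10)
Add(Function('h')(4), q) = Add(-10, Mul(-100, I, Pow(2, Rational(1, 2))))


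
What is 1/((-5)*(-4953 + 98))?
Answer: 1/24275 ≈ 4.1195e-5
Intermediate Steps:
1/((-5)*(-4953 + 98)) = -⅕/(-4855) = -⅕*(-1/4855) = 1/24275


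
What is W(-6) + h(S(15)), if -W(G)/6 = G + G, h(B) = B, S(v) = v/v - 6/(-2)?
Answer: 76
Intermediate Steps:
S(v) = 4 (S(v) = 1 - 6*(-½) = 1 + 3 = 4)
W(G) = -12*G (W(G) = -6*(G + G) = -12*G)
W(-6) + h(S(15)) = -12*(-6) + 4 = 72 + 4 = 76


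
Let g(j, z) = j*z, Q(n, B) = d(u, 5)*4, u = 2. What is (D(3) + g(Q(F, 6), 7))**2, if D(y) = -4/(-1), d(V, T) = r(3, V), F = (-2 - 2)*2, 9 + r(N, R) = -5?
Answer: 150544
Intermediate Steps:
r(N, R) = -14 (r(N, R) = -9 - 5 = -14)
F = -8 (F = -4*2 = -8)
d(V, T) = -14
D(y) = 4 (D(y) = -4*(-1) = 4)
Q(n, B) = -56 (Q(n, B) = -14*4 = -56)
(D(3) + g(Q(F, 6), 7))**2 = (4 - 56*7)**2 = (4 - 392)**2 = (-388)**2 = 150544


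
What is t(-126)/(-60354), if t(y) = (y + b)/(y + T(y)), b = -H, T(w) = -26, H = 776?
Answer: -451/4586904 ≈ -9.8323e-5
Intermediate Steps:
b = -776 (b = -1*776 = -776)
t(y) = (-776 + y)/(-26 + y) (t(y) = (y - 776)/(y - 26) = (-776 + y)/(-26 + y))
t(-126)/(-60354) = ((-776 - 126)/(-26 - 126))/(-60354) = (-902/(-152))*(-1/60354) = -1/152*(-902)*(-1/60354) = (451/76)*(-1/60354) = -451/4586904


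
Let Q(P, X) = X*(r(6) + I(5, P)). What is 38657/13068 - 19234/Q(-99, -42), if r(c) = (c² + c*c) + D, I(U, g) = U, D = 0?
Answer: 5702525/640332 ≈ 8.9056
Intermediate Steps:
r(c) = 2*c² (r(c) = (c² + c*c) + 0 = (c² + c²) + 0 = 2*c² + 0 = 2*c²)
Q(P, X) = 77*X (Q(P, X) = X*(2*6² + 5) = X*(2*36 + 5) = X*(72 + 5) = X*77 = 77*X)
38657/13068 - 19234/Q(-99, -42) = 38657/13068 - 19234/(77*(-42)) = 38657*(1/13068) - 19234/(-3234) = 38657/13068 - 19234*(-1/3234) = 38657/13068 + 9617/1617 = 5702525/640332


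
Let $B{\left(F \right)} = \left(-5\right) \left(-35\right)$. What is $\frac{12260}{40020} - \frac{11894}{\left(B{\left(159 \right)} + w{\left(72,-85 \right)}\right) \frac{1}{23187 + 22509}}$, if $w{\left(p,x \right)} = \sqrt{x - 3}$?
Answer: $- \frac{190322973512131}{61456713} + \frac{1087016448 i \sqrt{22}}{30713} \approx -3.0969 \cdot 10^{6} + 1.6601 \cdot 10^{5} i$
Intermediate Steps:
$w{\left(p,x \right)} = \sqrt{-3 + x}$
$B{\left(F \right)} = 175$
$\frac{12260}{40020} - \frac{11894}{\left(B{\left(159 \right)} + w{\left(72,-85 \right)}\right) \frac{1}{23187 + 22509}} = \frac{12260}{40020} - \frac{11894}{\left(175 + \sqrt{-3 - 85}\right) \frac{1}{23187 + 22509}} = 12260 \cdot \frac{1}{40020} - \frac{11894}{\left(175 + \sqrt{-88}\right) \frac{1}{45696}} = \frac{613}{2001} - \frac{11894}{\left(175 + 2 i \sqrt{22}\right) \frac{1}{45696}} = \frac{613}{2001} - \frac{11894}{\frac{25}{6528} + \frac{i \sqrt{22}}{22848}}$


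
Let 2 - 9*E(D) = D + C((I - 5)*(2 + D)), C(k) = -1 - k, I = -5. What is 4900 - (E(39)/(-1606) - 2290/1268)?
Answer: 22459531733/4581918 ≈ 4901.8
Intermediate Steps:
E(D) = -17/9 - 11*D/9 (E(D) = 2/9 - (D + (-1 - (-5 - 5)*(2 + D)))/9 = 2/9 - (D + (-1 - (-10)*(2 + D)))/9 = 2/9 - (D + (-1 - (-20 - 10*D)))/9 = 2/9 - (D + (-1 + (20 + 10*D)))/9 = 2/9 - (D + (19 + 10*D))/9 = 2/9 - (19 + 11*D)/9 = 2/9 + (-19/9 - 11*D/9) = -17/9 - 11*D/9)
4900 - (E(39)/(-1606) - 2290/1268) = 4900 - ((-17/9 - 11/9*39)/(-1606) - 2290/1268) = 4900 - ((-17/9 - 143/3)*(-1/1606) - 2290*1/1268) = 4900 - (-446/9*(-1/1606) - 1145/634) = 4900 - (223/7227 - 1145/634) = 4900 - 1*(-8133533/4581918) = 4900 + 8133533/4581918 = 22459531733/4581918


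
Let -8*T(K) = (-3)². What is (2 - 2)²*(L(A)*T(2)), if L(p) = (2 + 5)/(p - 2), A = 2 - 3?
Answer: 0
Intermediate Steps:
T(K) = -9/8 (T(K) = -⅛*(-3)² = -⅛*9 = -9/8)
A = -1
L(p) = 7/(-2 + p)
(2 - 2)²*(L(A)*T(2)) = (2 - 2)²*((7/(-2 - 1))*(-9/8)) = 0²*((7/(-3))*(-9/8)) = 0*((7*(-⅓))*(-9/8)) = 0*(-7/3*(-9/8)) = 0*(21/8) = 0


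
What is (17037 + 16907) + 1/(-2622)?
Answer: 89001167/2622 ≈ 33944.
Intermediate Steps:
(17037 + 16907) + 1/(-2622) = 33944 - 1/2622 = 89001167/2622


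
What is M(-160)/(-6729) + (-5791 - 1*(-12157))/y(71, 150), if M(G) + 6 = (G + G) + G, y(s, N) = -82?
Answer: -7132827/91963 ≈ -77.562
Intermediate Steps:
M(G) = -6 + 3*G (M(G) = -6 + ((G + G) + G) = -6 + (2*G + G) = -6 + 3*G)
M(-160)/(-6729) + (-5791 - 1*(-12157))/y(71, 150) = (-6 + 3*(-160))/(-6729) + (-5791 - 1*(-12157))/(-82) = (-6 - 480)*(-1/6729) + (-5791 + 12157)*(-1/82) = -486*(-1/6729) + 6366*(-1/82) = 162/2243 - 3183/41 = -7132827/91963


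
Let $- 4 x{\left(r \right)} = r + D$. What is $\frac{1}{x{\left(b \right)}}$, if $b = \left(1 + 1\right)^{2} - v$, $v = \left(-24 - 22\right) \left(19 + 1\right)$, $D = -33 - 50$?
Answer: $- \frac{4}{841} \approx -0.0047562$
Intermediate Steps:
$D = -83$ ($D = -33 - 50 = -83$)
$v = -920$ ($v = \left(-46\right) 20 = -920$)
$b = 924$ ($b = \left(1 + 1\right)^{2} - -920 = 2^{2} + 920 = 4 + 920 = 924$)
$x{\left(r \right)} = \frac{83}{4} - \frac{r}{4}$ ($x{\left(r \right)} = - \frac{r - 83}{4} = - \frac{-83 + r}{4} = \frac{83}{4} - \frac{r}{4}$)
$\frac{1}{x{\left(b \right)}} = \frac{1}{\frac{83}{4} - 231} = \frac{1}{- \frac{841}{4}} = - \frac{4}{841}$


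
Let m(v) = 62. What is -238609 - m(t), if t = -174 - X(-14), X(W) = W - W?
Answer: -238671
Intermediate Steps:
X(W) = 0
t = -174 (t = -174 - 1*0 = -174 + 0 = -174)
-238609 - m(t) = -238609 - 1*62 = -238609 - 62 = -238671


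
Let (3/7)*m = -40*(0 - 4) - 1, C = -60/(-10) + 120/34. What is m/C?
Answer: 6307/162 ≈ 38.932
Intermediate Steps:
C = 162/17 (C = -60*(-⅒) + 120*(1/34) = 6 + 60/17 = 162/17 ≈ 9.5294)
m = 371 (m = 7*(-40*(0 - 4) - 1)/3 = 7*(-40*(-4) - 1)/3 = 7*(-8*(-20) - 1)/3 = 7*(160 - 1)/3 = (7/3)*159 = 371)
m/C = 371/(162/17) = 371*(17/162) = 6307/162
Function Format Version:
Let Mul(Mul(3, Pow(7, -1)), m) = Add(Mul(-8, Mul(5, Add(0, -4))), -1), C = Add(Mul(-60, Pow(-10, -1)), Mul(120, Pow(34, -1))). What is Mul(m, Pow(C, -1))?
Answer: Rational(6307, 162) ≈ 38.932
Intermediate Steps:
C = Rational(162, 17) (C = Add(Mul(-60, Rational(-1, 10)), Mul(120, Rational(1, 34))) = Add(6, Rational(60, 17)) = Rational(162, 17) ≈ 9.5294)
m = 371 (m = Mul(Rational(7, 3), Add(Mul(-8, Mul(5, Add(0, -4))), -1)) = Mul(Rational(7, 3), Add(Mul(-8, Mul(5, -4)), -1)) = Mul(Rational(7, 3), Add(Mul(-8, -20), -1)) = Mul(Rational(7, 3), Add(160, -1)) = Mul(Rational(7, 3), 159) = 371)
Mul(m, Pow(C, -1)) = Mul(371, Pow(Rational(162, 17), -1)) = Mul(371, Rational(17, 162)) = Rational(6307, 162)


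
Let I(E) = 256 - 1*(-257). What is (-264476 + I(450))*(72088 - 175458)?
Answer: 27285855310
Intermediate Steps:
I(E) = 513 (I(E) = 256 + 257 = 513)
(-264476 + I(450))*(72088 - 175458) = (-264476 + 513)*(72088 - 175458) = -263963*(-103370) = 27285855310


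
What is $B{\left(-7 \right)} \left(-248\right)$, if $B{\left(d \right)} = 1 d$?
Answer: $1736$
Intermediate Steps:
$B{\left(d \right)} = d$
$B{\left(-7 \right)} \left(-248\right) = \left(-7\right) \left(-248\right) = 1736$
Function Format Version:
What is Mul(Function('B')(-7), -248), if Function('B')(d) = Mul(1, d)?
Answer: 1736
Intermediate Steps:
Function('B')(d) = d
Mul(Function('B')(-7), -248) = Mul(-7, -248) = 1736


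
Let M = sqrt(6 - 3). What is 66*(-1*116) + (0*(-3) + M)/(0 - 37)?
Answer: -7656 - sqrt(3)/37 ≈ -7656.0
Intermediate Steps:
M = sqrt(3) ≈ 1.7320
66*(-1*116) + (0*(-3) + M)/(0 - 37) = 66*(-1*116) + (0*(-3) + sqrt(3))/(0 - 37) = 66*(-116) + (0 + sqrt(3))/(-37) = -7656 + sqrt(3)*(-1/37) = -7656 - sqrt(3)/37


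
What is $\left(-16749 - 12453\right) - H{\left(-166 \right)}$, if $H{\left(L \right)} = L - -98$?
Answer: $-29134$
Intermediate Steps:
$H{\left(L \right)} = 98 + L$ ($H{\left(L \right)} = L + 98 = 98 + L$)
$\left(-16749 - 12453\right) - H{\left(-166 \right)} = \left(-16749 - 12453\right) - \left(98 - 166\right) = \left(-16749 - 12453\right) - -68 = -29202 + 68 = -29134$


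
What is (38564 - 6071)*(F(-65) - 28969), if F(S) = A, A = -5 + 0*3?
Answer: -941452182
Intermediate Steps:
A = -5 (A = -5 + 0 = -5)
F(S) = -5
(38564 - 6071)*(F(-65) - 28969) = (38564 - 6071)*(-5 - 28969) = 32493*(-28974) = -941452182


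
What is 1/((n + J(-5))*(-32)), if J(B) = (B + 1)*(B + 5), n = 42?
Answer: -1/1344 ≈ -0.00074405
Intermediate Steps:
J(B) = (1 + B)*(5 + B)
1/((n + J(-5))*(-32)) = 1/((42 + (5 + (-5)² + 6*(-5)))*(-32)) = 1/((42 + (5 + 25 - 30))*(-32)) = 1/((42 + 0)*(-32)) = 1/(42*(-32)) = 1/(-1344) = -1/1344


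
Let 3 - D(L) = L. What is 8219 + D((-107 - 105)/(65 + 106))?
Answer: 1406174/171 ≈ 8223.2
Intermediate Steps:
D(L) = 3 - L
8219 + D((-107 - 105)/(65 + 106)) = 8219 + (3 - (-107 - 105)/(65 + 106)) = 8219 + (3 - (-212)/171) = 8219 + (3 - 1*(-212/171)) = 8219 + (3 + 212/171) = 8219 + 725/171 = 1406174/171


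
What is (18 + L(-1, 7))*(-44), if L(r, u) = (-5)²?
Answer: -1892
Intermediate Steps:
L(r, u) = 25
(18 + L(-1, 7))*(-44) = (18 + 25)*(-44) = 43*(-44) = -1892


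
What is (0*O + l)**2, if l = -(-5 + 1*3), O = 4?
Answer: 4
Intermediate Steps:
l = 2 (l = -(-5 + 3) = -1*(-2) = 2)
(0*O + l)**2 = (0*4 + 2)**2 = (0 + 2)**2 = 2**2 = 4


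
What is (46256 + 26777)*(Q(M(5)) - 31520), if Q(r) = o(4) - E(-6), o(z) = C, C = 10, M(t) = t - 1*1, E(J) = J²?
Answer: -2303899018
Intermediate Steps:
M(t) = -1 + t (M(t) = t - 1 = -1 + t)
o(z) = 10
Q(r) = -26 (Q(r) = 10 - 1*(-6)² = 10 - 1*36 = 10 - 36 = -26)
(46256 + 26777)*(Q(M(5)) - 31520) = (46256 + 26777)*(-26 - 31520) = 73033*(-31546) = -2303899018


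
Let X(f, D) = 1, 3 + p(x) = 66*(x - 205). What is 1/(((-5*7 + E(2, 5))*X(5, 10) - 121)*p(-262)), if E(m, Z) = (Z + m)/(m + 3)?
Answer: 1/4765545 ≈ 2.0984e-7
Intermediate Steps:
p(x) = -13533 + 66*x (p(x) = -3 + 66*(x - 205) = -3 + 66*(-205 + x) = -3 + (-13530 + 66*x) = -13533 + 66*x)
E(m, Z) = (Z + m)/(3 + m)
1/(((-5*7 + E(2, 5))*X(5, 10) - 121)*p(-262)) = 1/(((-5*7 + (5 + 2)/(3 + 2))*1 - 121)*(-13533 + 66*(-262))) = 1/(((-35 + 7/5)*1 - 121)*(-13533 - 17292)) = 1/((-35 + (1/5)*7)*1 - 121*(-30825)) = -1/30825/((-35 + 7/5)*1 - 121) = -1/30825/(-168/5*1 - 121) = -1/30825/(-168/5 - 121) = -1/30825/(-773/5) = -5/773*(-1/30825) = 1/4765545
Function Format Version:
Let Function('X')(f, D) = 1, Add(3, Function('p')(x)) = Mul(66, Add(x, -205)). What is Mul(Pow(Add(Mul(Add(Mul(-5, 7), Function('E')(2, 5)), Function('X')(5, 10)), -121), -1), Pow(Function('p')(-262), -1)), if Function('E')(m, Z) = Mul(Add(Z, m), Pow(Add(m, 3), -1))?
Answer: Rational(1, 4765545) ≈ 2.0984e-7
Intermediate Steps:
Function('p')(x) = Add(-13533, Mul(66, x)) (Function('p')(x) = Add(-3, Mul(66, Add(x, -205))) = Add(-3, Mul(66, Add(-205, x))) = Add(-3, Add(-13530, Mul(66, x))) = Add(-13533, Mul(66, x)))
Function('E')(m, Z) = Mul(Pow(Add(3, m), -1), Add(Z, m)) (Function('E')(m, Z) = Mul(Add(Z, m), Pow(Add(3, m), -1)) = Mul(Pow(Add(3, m), -1), Add(Z, m)))
Mul(Pow(Add(Mul(Add(Mul(-5, 7), Function('E')(2, 5)), Function('X')(5, 10)), -121), -1), Pow(Function('p')(-262), -1)) = Mul(Pow(Add(Mul(Add(Mul(-5, 7), Mul(Pow(Add(3, 2), -1), Add(5, 2))), 1), -121), -1), Pow(Add(-13533, Mul(66, -262)), -1)) = Mul(Pow(Add(Mul(Add(-35, Mul(Pow(5, -1), 7)), 1), -121), -1), Pow(Add(-13533, -17292), -1)) = Mul(Pow(Add(Mul(Add(-35, Mul(Rational(1, 5), 7)), 1), -121), -1), Pow(-30825, -1)) = Mul(Pow(Add(Mul(Add(-35, Rational(7, 5)), 1), -121), -1), Rational(-1, 30825)) = Mul(Pow(Add(Mul(Rational(-168, 5), 1), -121), -1), Rational(-1, 30825)) = Mul(Pow(Add(Rational(-168, 5), -121), -1), Rational(-1, 30825)) = Mul(Pow(Rational(-773, 5), -1), Rational(-1, 30825)) = Mul(Rational(-5, 773), Rational(-1, 30825)) = Rational(1, 4765545)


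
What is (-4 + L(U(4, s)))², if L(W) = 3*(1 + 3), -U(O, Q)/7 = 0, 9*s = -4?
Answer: 64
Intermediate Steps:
s = -4/9 (s = (⅑)*(-4) = -4/9 ≈ -0.44444)
U(O, Q) = 0 (U(O, Q) = -7*0 = 0)
L(W) = 12 (L(W) = 3*4 = 12)
(-4 + L(U(4, s)))² = (-4 + 12)² = 8² = 64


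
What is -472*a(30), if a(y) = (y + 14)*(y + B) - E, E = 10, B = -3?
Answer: -556016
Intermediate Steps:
a(y) = -10 + (-3 + y)*(14 + y) (a(y) = (y + 14)*(y - 3) - 1*10 = (14 + y)*(-3 + y) - 10 = (-3 + y)*(14 + y) - 10 = -10 + (-3 + y)*(14 + y))
-472*a(30) = -472*(-52 + 30² + 11*30) = -472*(-52 + 900 + 330) = -472*1178 = -556016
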